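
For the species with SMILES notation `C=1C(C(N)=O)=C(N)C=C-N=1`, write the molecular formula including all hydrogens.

C6H7N3O

Heavy atoms from the SMILES: 6 C, 3 N, 1 O.
Implicit hydrogens by atom environment:
  3 × C (aromatic): 1 H each → 3
  2 × C (aromatic): no H
  2 × N: 2 H each → 4
  1 × C: no H
  1 × N (aromatic): no H
  1 × O: no H
  Total hydrogens = 7.
Molecular formula: C6H7N3O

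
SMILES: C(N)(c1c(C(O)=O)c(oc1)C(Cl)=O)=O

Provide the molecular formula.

C7H4ClNO5

Heavy atoms from the SMILES: 7 C, 1 Cl, 1 N, 5 O.
Implicit hydrogens by atom environment:
  3 × C (aromatic): no H
  3 × C: no H
  3 × O: no H
  1 × C (aromatic): 1 H
  1 × Cl: no H
  1 × N: 2 H
  1 × O: 1 H
  1 × O (aromatic): no H
  Total hydrogens = 4.
Molecular formula: C7H4ClNO5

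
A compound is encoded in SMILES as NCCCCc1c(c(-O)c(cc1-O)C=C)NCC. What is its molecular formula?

C14H22N2O2

Heavy atoms from the SMILES: 14 C, 2 N, 2 O.
Implicit hydrogens by atom environment:
  6 × C: 2 H each → 12
  5 × C (aromatic): no H
  2 × O: 1 H each → 2
  1 × C: 3 H
  1 × C (aromatic): 1 H
  1 × C: 1 H
  1 × N: 2 H
  1 × N: 1 H
  Total hydrogens = 22.
Molecular formula: C14H22N2O2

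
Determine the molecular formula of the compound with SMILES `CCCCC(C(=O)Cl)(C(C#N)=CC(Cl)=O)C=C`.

Heavy atoms from the SMILES: 12 C, 2 Cl, 1 N, 2 O.
Implicit hydrogens by atom environment:
  5 × C: no H
  4 × C: 2 H each → 8
  2 × C: 1 H each → 2
  2 × Cl: no H
  2 × O: no H
  1 × C: 3 H
  1 × N: no H
  Total hydrogens = 13.
Molecular formula: C12H13Cl2NO2

C12H13Cl2NO2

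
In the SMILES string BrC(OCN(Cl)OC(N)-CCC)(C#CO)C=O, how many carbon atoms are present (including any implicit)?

9

The symbol for carbon appears 9 times in the SMILES. (Cl is a single chlorine, not C + l.)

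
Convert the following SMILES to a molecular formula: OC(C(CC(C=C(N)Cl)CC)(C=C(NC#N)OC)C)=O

C13H20ClN3O3

Heavy atoms from the SMILES: 13 C, 1 Cl, 3 N, 3 O.
Implicit hydrogens by atom environment:
  5 × C: no H
  3 × C: 3 H each → 9
  3 × C: 1 H each → 3
  2 × C: 2 H each → 4
  2 × O: no H
  1 × Cl: no H
  1 × N: 2 H
  1 × N: 1 H
  1 × N: no H
  1 × O: 1 H
  Total hydrogens = 20.
Molecular formula: C13H20ClN3O3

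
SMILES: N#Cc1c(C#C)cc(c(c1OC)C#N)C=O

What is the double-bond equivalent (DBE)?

11

Molecular formula from the SMILES: C12H6N2O2.
DoU = (2C + 2 + N − H − X)/2 = (2·12 + 2 + 2 − 6 − 0)/2 = 22/2 = 11.
(Structurally: 1 ring(s) + 10 π bond(s) = 11.)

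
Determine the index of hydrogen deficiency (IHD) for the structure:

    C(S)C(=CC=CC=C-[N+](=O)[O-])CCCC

Molecular formula from the SMILES: C11H17NO2S.
DoU = (2C + 2 + N − H − X)/2 = (2·11 + 2 + 1 − 17 − 0)/2 = 8/2 = 4.
(Structurally: 0 ring(s) + 4 π bond(s) = 4.)

4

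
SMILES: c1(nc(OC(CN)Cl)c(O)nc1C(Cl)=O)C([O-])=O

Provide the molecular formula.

Heavy atoms from the SMILES: 8 C, 2 Cl, 3 N, 5 O.
Implicit hydrogens by atom environment:
  4 × C (aromatic): no H
  3 × O: no H
  2 × C: no H
  2 × Cl: no H
  2 × N (aromatic): no H
  1 × C: 2 H
  1 × C: 1 H
  1 × N: 2 H
  1 × O: 1 H
  1 × O (charge -1): no H
  Total hydrogens = 6.
Net charge -1.
Molecular formula: C8H6Cl2N3O5-

C8H6Cl2N3O5-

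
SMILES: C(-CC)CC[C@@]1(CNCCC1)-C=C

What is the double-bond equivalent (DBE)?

Molecular formula from the SMILES: C12H23N.
DoU = (2C + 2 + N − H − X)/2 = (2·12 + 2 + 1 − 23 − 0)/2 = 4/2 = 2.
(Structurally: 1 ring(s) + 1 π bond(s) = 2.)

2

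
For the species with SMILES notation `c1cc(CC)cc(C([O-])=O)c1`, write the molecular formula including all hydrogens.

C9H9O2-

Heavy atoms from the SMILES: 9 C, 2 O.
Implicit hydrogens by atom environment:
  4 × C (aromatic): 1 H each → 4
  2 × C (aromatic): no H
  1 × C: 3 H
  1 × C: 2 H
  1 × C: no H
  1 × O: no H
  1 × O (charge -1): no H
  Total hydrogens = 9.
Net charge -1.
Molecular formula: C9H9O2-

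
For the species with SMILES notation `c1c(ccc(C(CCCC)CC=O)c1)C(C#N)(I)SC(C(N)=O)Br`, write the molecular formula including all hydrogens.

C17H20BrIN2O2S

Heavy atoms from the SMILES: 1 Br, 17 C, 1 I, 2 N, 2 O, 1 S.
Implicit hydrogens by atom environment:
  4 × C: 2 H each → 8
  4 × C (aromatic): 1 H each → 4
  3 × C: 1 H each → 3
  3 × C: no H
  2 × C (aromatic): no H
  2 × O: no H
  1 × Br: no H
  1 × C: 3 H
  1 × I: no H
  1 × N: 2 H
  1 × N: no H
  1 × S: no H
  Total hydrogens = 20.
Molecular formula: C17H20BrIN2O2S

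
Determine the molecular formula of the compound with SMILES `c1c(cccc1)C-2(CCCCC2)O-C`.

Heavy atoms from the SMILES: 13 C, 1 O.
Implicit hydrogens by atom environment:
  5 × C: 2 H each → 10
  5 × C (aromatic): 1 H each → 5
  1 × C: 3 H
  1 × C: no H
  1 × C (aromatic): no H
  1 × O: no H
  Total hydrogens = 18.
Molecular formula: C13H18O

C13H18O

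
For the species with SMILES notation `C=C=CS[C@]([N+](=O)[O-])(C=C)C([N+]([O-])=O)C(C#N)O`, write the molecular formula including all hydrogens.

Heavy atoms from the SMILES: 9 C, 3 N, 5 O, 1 S.
Implicit hydrogens by atom environment:
  4 × C: 1 H each → 4
  3 × C: no H
  2 × C: 2 H each → 4
  2 × N (charge +1): no H
  2 × O: no H
  2 × O (charge -1): no H
  1 × N: no H
  1 × O: 1 H
  1 × S: no H
  Total hydrogens = 9.
Molecular formula: C9H9N3O5S

C9H9N3O5S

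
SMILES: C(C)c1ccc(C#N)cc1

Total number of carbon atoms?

9

The symbol for carbon appears 9 times in the SMILES. Lowercase c denotes aromatic carbon and counts toward C.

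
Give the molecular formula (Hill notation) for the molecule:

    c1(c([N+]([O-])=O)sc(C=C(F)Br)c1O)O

Heavy atoms from the SMILES: 1 Br, 6 C, 1 F, 1 N, 4 O, 1 S.
Implicit hydrogens by atom environment:
  4 × C (aromatic): no H
  2 × O: 1 H each → 2
  1 × Br: no H
  1 × C: 1 H
  1 × C: no H
  1 × F: no H
  1 × N (charge +1): no H
  1 × O: no H
  1 × O (charge -1): no H
  1 × S (aromatic): no H
  Total hydrogens = 3.
Molecular formula: C6H3BrFNO4S

C6H3BrFNO4S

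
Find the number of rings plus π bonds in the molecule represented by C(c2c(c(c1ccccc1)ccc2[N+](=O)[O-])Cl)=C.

Molecular formula from the SMILES: C14H10ClNO2.
DoU = (2C + 2 + N − H − X)/2 = (2·14 + 2 + 1 − 10 − 1)/2 = 20/2 = 10.
(Structurally: 2 ring(s) + 8 π bond(s) = 10.)

10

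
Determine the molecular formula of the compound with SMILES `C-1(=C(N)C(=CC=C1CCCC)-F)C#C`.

Heavy atoms from the SMILES: 12 C, 1 F, 1 N.
Implicit hydrogens by atom environment:
  4 × C (aromatic): no H
  3 × C: 2 H each → 6
  2 × C (aromatic): 1 H each → 2
  1 × C: 3 H
  1 × C: 1 H
  1 × C: no H
  1 × F: no H
  1 × N: 2 H
  Total hydrogens = 14.
Molecular formula: C12H14FN

C12H14FN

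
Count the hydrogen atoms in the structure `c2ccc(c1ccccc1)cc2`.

Hydrogens are implicit in SMILES; fill each atom to its normal valence:
  10 × C (aromatic): 1 H each → 10
  2 × C (aromatic): no H
  Total hydrogens = 10.

10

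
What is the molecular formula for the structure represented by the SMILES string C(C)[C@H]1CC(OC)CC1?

Heavy atoms from the SMILES: 8 C, 1 O.
Implicit hydrogens by atom environment:
  4 × C: 2 H each → 8
  2 × C: 3 H each → 6
  2 × C: 1 H each → 2
  1 × O: no H
  Total hydrogens = 16.
Molecular formula: C8H16O

C8H16O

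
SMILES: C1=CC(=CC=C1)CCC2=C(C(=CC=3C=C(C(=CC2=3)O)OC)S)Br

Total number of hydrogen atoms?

Hydrogens are implicit in SMILES; fill each atom to its normal valence:
  8 × C (aromatic): 1 H each → 8
  8 × C (aromatic): no H
  2 × C: 2 H each → 4
  1 × Br: no H
  1 × C: 3 H
  1 × O: 1 H
  1 × O: no H
  1 × S: 1 H
  Total hydrogens = 17.

17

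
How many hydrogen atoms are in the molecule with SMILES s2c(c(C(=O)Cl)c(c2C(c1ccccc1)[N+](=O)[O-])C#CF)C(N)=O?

8

Hydrogens are implicit in SMILES; fill each atom to its normal valence:
  5 × C (aromatic): 1 H each → 5
  5 × C (aromatic): no H
  4 × C: no H
  3 × O: no H
  1 × C: 1 H
  1 × Cl: no H
  1 × F: no H
  1 × N: 2 H
  1 × N (charge +1): no H
  1 × O (charge -1): no H
  1 × S (aromatic): no H
  Total hydrogens = 8.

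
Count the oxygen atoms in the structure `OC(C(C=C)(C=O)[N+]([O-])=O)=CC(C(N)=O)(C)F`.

5

The symbol for oxygen appears 5 times in the SMILES.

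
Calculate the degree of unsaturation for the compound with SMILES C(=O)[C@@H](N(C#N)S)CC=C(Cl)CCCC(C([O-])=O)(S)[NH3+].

Molecular formula from the SMILES: C11H16ClN3O3S2.
DoU = (2C + 2 + N − H − X)/2 = (2·11 + 2 + 3 − 16 − 1)/2 = 10/2 = 5.
(Structurally: 0 ring(s) + 5 π bond(s) = 5.)

5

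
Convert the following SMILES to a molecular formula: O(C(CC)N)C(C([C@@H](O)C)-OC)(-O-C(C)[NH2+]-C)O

Heavy atoms from the SMILES: 11 C, 2 N, 5 O.
Implicit hydrogens by atom environment:
  5 × C: 3 H each → 15
  4 × C: 1 H each → 4
  3 × O: no H
  2 × O: 1 H each → 2
  1 × C: 2 H
  1 × C: no H
  1 × N (charge +1): 2 H
  1 × N: 2 H
  Total hydrogens = 27.
Net charge +1.
Molecular formula: C11H27N2O5+

C11H27N2O5+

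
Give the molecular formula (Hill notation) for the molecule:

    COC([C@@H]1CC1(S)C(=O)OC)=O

C7H10O4S

Heavy atoms from the SMILES: 7 C, 4 O, 1 S.
Implicit hydrogens by atom environment:
  4 × O: no H
  3 × C: no H
  2 × C: 3 H each → 6
  1 × C: 2 H
  1 × C: 1 H
  1 × S: 1 H
  Total hydrogens = 10.
Molecular formula: C7H10O4S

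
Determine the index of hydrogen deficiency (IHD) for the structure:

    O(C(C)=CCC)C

1

Molecular formula from the SMILES: C6H12O.
DoU = (2C + 2 + N − H − X)/2 = (2·6 + 2 + 0 − 12 − 0)/2 = 2/2 = 1.
(Structurally: 0 ring(s) + 1 π bond(s) = 1.)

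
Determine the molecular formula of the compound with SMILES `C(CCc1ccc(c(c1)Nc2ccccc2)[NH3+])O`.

C15H19N2O+

Heavy atoms from the SMILES: 15 C, 2 N, 1 O.
Implicit hydrogens by atom environment:
  8 × C (aromatic): 1 H each → 8
  4 × C (aromatic): no H
  3 × C: 2 H each → 6
  1 × N (charge +1): 3 H
  1 × N: 1 H
  1 × O: 1 H
  Total hydrogens = 19.
Net charge +1.
Molecular formula: C15H19N2O+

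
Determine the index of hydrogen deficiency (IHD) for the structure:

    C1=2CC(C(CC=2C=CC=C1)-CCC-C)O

Molecular formula from the SMILES: C14H20O.
DoU = (2C + 2 + N − H − X)/2 = (2·14 + 2 + 0 − 20 − 0)/2 = 10/2 = 5.
(Structurally: 2 ring(s) + 3 π bond(s) = 5.)

5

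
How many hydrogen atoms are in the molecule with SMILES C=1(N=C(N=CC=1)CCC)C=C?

Hydrogens are implicit in SMILES; fill each atom to its normal valence:
  3 × C: 2 H each → 6
  2 × C (aromatic): 1 H each → 2
  2 × C (aromatic): no H
  2 × N (aromatic): no H
  1 × C: 3 H
  1 × C: 1 H
  Total hydrogens = 12.

12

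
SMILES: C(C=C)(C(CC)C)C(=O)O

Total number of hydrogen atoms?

Hydrogens are implicit in SMILES; fill each atom to its normal valence:
  3 × C: 1 H each → 3
  2 × C: 3 H each → 6
  2 × C: 2 H each → 4
  1 × C: no H
  1 × O: 1 H
  1 × O: no H
  Total hydrogens = 14.

14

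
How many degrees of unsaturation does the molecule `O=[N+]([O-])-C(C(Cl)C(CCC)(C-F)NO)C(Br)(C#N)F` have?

Molecular formula from the SMILES: C9H13BrClF2N3O3.
DoU = (2C + 2 + N − H − X)/2 = (2·9 + 2 + 3 − 13 − 4)/2 = 6/2 = 3.
(Structurally: 0 ring(s) + 3 π bond(s) = 3.)

3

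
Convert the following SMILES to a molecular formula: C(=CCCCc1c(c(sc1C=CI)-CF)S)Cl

Heavy atoms from the SMILES: 12 C, 1 Cl, 1 F, 1 I, 2 S.
Implicit hydrogens by atom environment:
  4 × C: 2 H each → 8
  4 × C: 1 H each → 4
  4 × C (aromatic): no H
  1 × Cl: no H
  1 × F: no H
  1 × I: no H
  1 × S: 1 H
  1 × S (aromatic): no H
  Total hydrogens = 13.
Molecular formula: C12H13ClFIS2

C12H13ClFIS2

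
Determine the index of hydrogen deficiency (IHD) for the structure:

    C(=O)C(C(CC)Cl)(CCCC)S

Molecular formula from the SMILES: C9H17ClOS.
DoU = (2C + 2 + N − H − X)/2 = (2·9 + 2 + 0 − 17 − 1)/2 = 2/2 = 1.
(Structurally: 0 ring(s) + 1 π bond(s) = 1.)

1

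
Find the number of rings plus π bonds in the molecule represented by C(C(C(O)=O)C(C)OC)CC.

Molecular formula from the SMILES: C8H16O3.
DoU = (2C + 2 + N − H − X)/2 = (2·8 + 2 + 0 − 16 − 0)/2 = 2/2 = 1.
(Structurally: 0 ring(s) + 1 π bond(s) = 1.)

1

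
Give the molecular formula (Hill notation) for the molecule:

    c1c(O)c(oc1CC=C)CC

Heavy atoms from the SMILES: 9 C, 2 O.
Implicit hydrogens by atom environment:
  3 × C: 2 H each → 6
  3 × C (aromatic): no H
  1 × C: 3 H
  1 × C (aromatic): 1 H
  1 × C: 1 H
  1 × O: 1 H
  1 × O (aromatic): no H
  Total hydrogens = 12.
Molecular formula: C9H12O2

C9H12O2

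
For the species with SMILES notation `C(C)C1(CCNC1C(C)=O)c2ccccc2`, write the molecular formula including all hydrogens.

C14H19NO

Heavy atoms from the SMILES: 14 C, 1 N, 1 O.
Implicit hydrogens by atom environment:
  5 × C (aromatic): 1 H each → 5
  3 × C: 2 H each → 6
  2 × C: 3 H each → 6
  2 × C: no H
  1 × C: 1 H
  1 × C (aromatic): no H
  1 × N: 1 H
  1 × O: no H
  Total hydrogens = 19.
Molecular formula: C14H19NO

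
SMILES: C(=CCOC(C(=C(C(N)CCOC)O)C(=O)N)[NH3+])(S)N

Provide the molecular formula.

C11H23N4O4S+

Heavy atoms from the SMILES: 11 C, 4 N, 4 O, 1 S.
Implicit hydrogens by atom environment:
  4 × C: no H
  3 × C: 2 H each → 6
  3 × C: 1 H each → 3
  3 × N: 2 H each → 6
  3 × O: no H
  1 × C: 3 H
  1 × N (charge +1): 3 H
  1 × O: 1 H
  1 × S: 1 H
  Total hydrogens = 23.
Net charge +1.
Molecular formula: C11H23N4O4S+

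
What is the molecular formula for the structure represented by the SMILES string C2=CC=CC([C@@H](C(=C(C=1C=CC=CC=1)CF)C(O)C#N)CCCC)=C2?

C22H24FNO

Heavy atoms from the SMILES: 22 C, 1 F, 1 N, 1 O.
Implicit hydrogens by atom environment:
  10 × C (aromatic): 1 H each → 10
  4 × C: 2 H each → 8
  3 × C: no H
  2 × C: 1 H each → 2
  2 × C (aromatic): no H
  1 × C: 3 H
  1 × F: no H
  1 × N: no H
  1 × O: 1 H
  Total hydrogens = 24.
Molecular formula: C22H24FNO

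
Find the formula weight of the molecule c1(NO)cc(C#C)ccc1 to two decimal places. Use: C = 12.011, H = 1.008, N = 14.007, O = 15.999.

Molecular formula: C8H7NO.
M = 8×12.011 + 7×1.008 + 1×14.007 + 1×15.999 = 133.15 g/mol.

133.15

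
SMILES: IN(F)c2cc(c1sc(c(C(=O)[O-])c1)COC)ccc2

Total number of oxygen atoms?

3

The symbol for oxygen appears 3 times in the SMILES.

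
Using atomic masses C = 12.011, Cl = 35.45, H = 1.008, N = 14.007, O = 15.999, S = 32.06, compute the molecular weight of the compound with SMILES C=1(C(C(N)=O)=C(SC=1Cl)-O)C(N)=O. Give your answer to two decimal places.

Molecular formula: C6H5ClN2O3S.
M = 6×12.011 + 1×35.45 + 5×1.008 + 2×14.007 + 3×15.999 + 1×32.06 = 220.63 g/mol.

220.63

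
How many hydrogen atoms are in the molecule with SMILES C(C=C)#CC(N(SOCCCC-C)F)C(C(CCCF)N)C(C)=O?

Hydrogens are implicit in SMILES; fill each atom to its normal valence:
  8 × C: 2 H each → 16
  4 × C: 1 H each → 4
  3 × C: no H
  2 × C: 3 H each → 6
  2 × F: no H
  2 × O: no H
  1 × N: 2 H
  1 × N: no H
  1 × S: no H
  Total hydrogens = 28.

28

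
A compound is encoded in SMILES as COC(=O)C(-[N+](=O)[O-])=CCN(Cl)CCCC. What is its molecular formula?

C9H15ClN2O4

Heavy atoms from the SMILES: 9 C, 1 Cl, 2 N, 4 O.
Implicit hydrogens by atom environment:
  4 × C: 2 H each → 8
  3 × O: no H
  2 × C: 3 H each → 6
  2 × C: no H
  1 × C: 1 H
  1 × Cl: no H
  1 × N: no H
  1 × N (charge +1): no H
  1 × O (charge -1): no H
  Total hydrogens = 15.
Molecular formula: C9H15ClN2O4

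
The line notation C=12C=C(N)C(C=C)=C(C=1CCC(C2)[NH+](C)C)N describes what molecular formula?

C14H22N3+

Heavy atoms from the SMILES: 14 C, 3 N.
Implicit hydrogens by atom environment:
  5 × C (aromatic): no H
  4 × C: 2 H each → 8
  2 × C: 3 H each → 6
  2 × C: 1 H each → 2
  2 × N: 2 H each → 4
  1 × C (aromatic): 1 H
  1 × N (charge +1): 1 H
  Total hydrogens = 22.
Net charge +1.
Molecular formula: C14H22N3+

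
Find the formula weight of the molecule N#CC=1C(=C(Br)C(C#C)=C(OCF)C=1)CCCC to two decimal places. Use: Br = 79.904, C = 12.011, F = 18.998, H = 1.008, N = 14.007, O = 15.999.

Molecular formula: C14H13BrFNO.
M = 1×79.904 + 14×12.011 + 1×18.998 + 13×1.008 + 1×14.007 + 1×15.999 = 310.17 g/mol.

310.17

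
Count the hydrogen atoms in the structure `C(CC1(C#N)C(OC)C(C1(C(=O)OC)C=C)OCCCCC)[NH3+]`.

29

Hydrogens are implicit in SMILES; fill each atom to its normal valence:
  7 × C: 2 H each → 14
  4 × C: no H
  4 × O: no H
  3 × C: 3 H each → 9
  3 × C: 1 H each → 3
  1 × N (charge +1): 3 H
  1 × N: no H
  Total hydrogens = 29.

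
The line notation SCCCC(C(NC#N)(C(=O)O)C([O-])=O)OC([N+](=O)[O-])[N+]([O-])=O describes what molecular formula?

Heavy atoms from the SMILES: 9 C, 4 N, 9 O, 1 S.
Implicit hydrogens by atom environment:
  5 × O: no H
  4 × C: no H
  3 × C: 2 H each → 6
  3 × O (charge -1): no H
  2 × C: 1 H each → 2
  2 × N (charge +1): no H
  1 × N: 1 H
  1 × N: no H
  1 × O: 1 H
  1 × S: 1 H
  Total hydrogens = 11.
Net charge -1.
Molecular formula: C9H11N4O9S-

C9H11N4O9S-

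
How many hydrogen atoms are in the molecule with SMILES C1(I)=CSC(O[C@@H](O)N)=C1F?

Hydrogens are implicit in SMILES; fill each atom to its normal valence:
  3 × C (aromatic): no H
  1 × C (aromatic): 1 H
  1 × C: 1 H
  1 × F: no H
  1 × I: no H
  1 × N: 2 H
  1 × O: 1 H
  1 × O: no H
  1 × S (aromatic): no H
  Total hydrogens = 5.

5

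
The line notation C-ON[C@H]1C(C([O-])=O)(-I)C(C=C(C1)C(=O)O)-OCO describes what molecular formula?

C10H13INO7-

Heavy atoms from the SMILES: 10 C, 1 I, 1 N, 7 O.
Implicit hydrogens by atom environment:
  4 × C: no H
  4 × O: no H
  3 × C: 1 H each → 3
  2 × C: 2 H each → 4
  2 × O: 1 H each → 2
  1 × C: 3 H
  1 × I: no H
  1 × N: 1 H
  1 × O (charge -1): no H
  Total hydrogens = 13.
Net charge -1.
Molecular formula: C10H13INO7-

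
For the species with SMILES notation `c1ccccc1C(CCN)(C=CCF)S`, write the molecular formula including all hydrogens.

Heavy atoms from the SMILES: 12 C, 1 F, 1 N, 1 S.
Implicit hydrogens by atom environment:
  5 × C (aromatic): 1 H each → 5
  3 × C: 2 H each → 6
  2 × C: 1 H each → 2
  1 × C: no H
  1 × C (aromatic): no H
  1 × F: no H
  1 × N: 2 H
  1 × S: 1 H
  Total hydrogens = 16.
Molecular formula: C12H16FNS

C12H16FNS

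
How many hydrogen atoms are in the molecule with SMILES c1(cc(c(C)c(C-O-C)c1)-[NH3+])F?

Hydrogens are implicit in SMILES; fill each atom to its normal valence:
  4 × C (aromatic): no H
  2 × C: 3 H each → 6
  2 × C (aromatic): 1 H each → 2
  1 × C: 2 H
  1 × F: no H
  1 × N (charge +1): 3 H
  1 × O: no H
  Total hydrogens = 13.

13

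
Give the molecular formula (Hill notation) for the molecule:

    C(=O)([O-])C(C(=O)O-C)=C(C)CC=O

Heavy atoms from the SMILES: 8 C, 5 O.
Implicit hydrogens by atom environment:
  4 × C: no H
  4 × O: no H
  2 × C: 3 H each → 6
  1 × C: 2 H
  1 × C: 1 H
  1 × O (charge -1): no H
  Total hydrogens = 9.
Net charge -1.
Molecular formula: C8H9O5-

C8H9O5-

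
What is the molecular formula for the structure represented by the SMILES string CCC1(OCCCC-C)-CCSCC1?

C12H24OS

Heavy atoms from the SMILES: 12 C, 1 O, 1 S.
Implicit hydrogens by atom environment:
  9 × C: 2 H each → 18
  2 × C: 3 H each → 6
  1 × C: no H
  1 × O: no H
  1 × S: no H
  Total hydrogens = 24.
Molecular formula: C12H24OS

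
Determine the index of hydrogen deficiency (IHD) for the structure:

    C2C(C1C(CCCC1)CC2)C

Molecular formula from the SMILES: C11H20.
DoU = (2C + 2 + N − H − X)/2 = (2·11 + 2 + 0 − 20 − 0)/2 = 4/2 = 2.
(Structurally: 2 ring(s) + 0 π bond(s) = 2.)

2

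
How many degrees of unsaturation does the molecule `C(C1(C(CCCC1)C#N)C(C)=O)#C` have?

6

Molecular formula from the SMILES: C11H13NO.
DoU = (2C + 2 + N − H − X)/2 = (2·11 + 2 + 1 − 13 − 0)/2 = 12/2 = 6.
(Structurally: 1 ring(s) + 5 π bond(s) = 6.)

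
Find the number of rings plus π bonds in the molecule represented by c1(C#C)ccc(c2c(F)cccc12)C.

Molecular formula from the SMILES: C13H9F.
DoU = (2C + 2 + N − H − X)/2 = (2·13 + 2 + 0 − 9 − 1)/2 = 18/2 = 9.
(Structurally: 2 ring(s) + 7 π bond(s) = 9.)

9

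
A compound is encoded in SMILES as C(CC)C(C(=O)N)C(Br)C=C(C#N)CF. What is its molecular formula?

C10H14BrFN2O

Heavy atoms from the SMILES: 1 Br, 10 C, 1 F, 2 N, 1 O.
Implicit hydrogens by atom environment:
  3 × C: 2 H each → 6
  3 × C: 1 H each → 3
  3 × C: no H
  1 × Br: no H
  1 × C: 3 H
  1 × F: no H
  1 × N: 2 H
  1 × N: no H
  1 × O: no H
  Total hydrogens = 14.
Molecular formula: C10H14BrFN2O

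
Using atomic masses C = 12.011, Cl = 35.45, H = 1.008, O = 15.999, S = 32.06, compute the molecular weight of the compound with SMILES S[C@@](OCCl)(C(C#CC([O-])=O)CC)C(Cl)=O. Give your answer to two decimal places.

284.13

Molecular formula: C9H9Cl2O4S-.
M = 9×12.011 + 2×35.45 + 9×1.008 + 4×15.999 + 1×32.06 = 284.13 g/mol.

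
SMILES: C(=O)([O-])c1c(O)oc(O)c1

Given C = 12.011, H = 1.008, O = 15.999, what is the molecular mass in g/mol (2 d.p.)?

143.07

Molecular formula: C5H3O5-.
M = 5×12.011 + 3×1.008 + 5×15.999 = 143.07 g/mol.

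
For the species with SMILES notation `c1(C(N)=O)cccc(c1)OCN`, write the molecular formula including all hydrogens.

Heavy atoms from the SMILES: 8 C, 2 N, 2 O.
Implicit hydrogens by atom environment:
  4 × C (aromatic): 1 H each → 4
  2 × C (aromatic): no H
  2 × N: 2 H each → 4
  2 × O: no H
  1 × C: 2 H
  1 × C: no H
  Total hydrogens = 10.
Molecular formula: C8H10N2O2

C8H10N2O2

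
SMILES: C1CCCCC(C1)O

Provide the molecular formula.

C7H14O

Heavy atoms from the SMILES: 7 C, 1 O.
Implicit hydrogens by atom environment:
  6 × C: 2 H each → 12
  1 × C: 1 H
  1 × O: 1 H
  Total hydrogens = 14.
Molecular formula: C7H14O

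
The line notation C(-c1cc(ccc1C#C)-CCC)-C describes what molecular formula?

Heavy atoms from the SMILES: 13 C.
Implicit hydrogens by atom environment:
  3 × C: 2 H each → 6
  3 × C (aromatic): 1 H each → 3
  3 × C (aromatic): no H
  2 × C: 3 H each → 6
  1 × C: 1 H
  1 × C: no H
  Total hydrogens = 16.
Molecular formula: C13H16

C13H16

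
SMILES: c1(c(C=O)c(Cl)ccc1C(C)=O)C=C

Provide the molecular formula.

C11H9ClO2

Heavy atoms from the SMILES: 11 C, 1 Cl, 2 O.
Implicit hydrogens by atom environment:
  4 × C (aromatic): no H
  2 × C (aromatic): 1 H each → 2
  2 × C: 1 H each → 2
  2 × O: no H
  1 × C: 3 H
  1 × C: 2 H
  1 × C: no H
  1 × Cl: no H
  Total hydrogens = 9.
Molecular formula: C11H9ClO2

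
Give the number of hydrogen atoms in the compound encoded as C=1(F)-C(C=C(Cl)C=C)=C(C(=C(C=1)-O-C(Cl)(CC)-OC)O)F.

14

Hydrogens are implicit in SMILES; fill each atom to its normal valence:
  5 × C (aromatic): no H
  2 × C: 3 H each → 6
  2 × C: 2 H each → 4
  2 × C: 1 H each → 2
  2 × C: no H
  2 × Cl: no H
  2 × F: no H
  2 × O: no H
  1 × C (aromatic): 1 H
  1 × O: 1 H
  Total hydrogens = 14.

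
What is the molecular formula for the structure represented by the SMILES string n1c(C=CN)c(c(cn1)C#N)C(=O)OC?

C9H8N4O2

Heavy atoms from the SMILES: 9 C, 4 N, 2 O.
Implicit hydrogens by atom environment:
  3 × C (aromatic): no H
  2 × C: 1 H each → 2
  2 × C: no H
  2 × N (aromatic): no H
  2 × O: no H
  1 × C: 3 H
  1 × C (aromatic): 1 H
  1 × N: 2 H
  1 × N: no H
  Total hydrogens = 8.
Molecular formula: C9H8N4O2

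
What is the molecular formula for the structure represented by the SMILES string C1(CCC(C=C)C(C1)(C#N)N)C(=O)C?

Heavy atoms from the SMILES: 11 C, 2 N, 1 O.
Implicit hydrogens by atom environment:
  4 × C: 2 H each → 8
  3 × C: 1 H each → 3
  3 × C: no H
  1 × C: 3 H
  1 × N: 2 H
  1 × N: no H
  1 × O: no H
  Total hydrogens = 16.
Molecular formula: C11H16N2O

C11H16N2O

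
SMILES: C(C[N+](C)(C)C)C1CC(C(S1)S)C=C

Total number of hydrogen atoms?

22

Hydrogens are implicit in SMILES; fill each atom to its normal valence:
  4 × C: 2 H each → 8
  4 × C: 1 H each → 4
  3 × C: 3 H each → 9
  1 × N (charge +1): no H
  1 × S: 1 H
  1 × S: no H
  Total hydrogens = 22.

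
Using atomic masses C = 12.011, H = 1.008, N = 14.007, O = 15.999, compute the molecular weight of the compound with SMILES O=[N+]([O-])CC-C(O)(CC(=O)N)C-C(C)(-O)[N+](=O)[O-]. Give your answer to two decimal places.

Molecular formula: C8H15N3O7.
M = 8×12.011 + 15×1.008 + 3×14.007 + 7×15.999 = 265.22 g/mol.

265.22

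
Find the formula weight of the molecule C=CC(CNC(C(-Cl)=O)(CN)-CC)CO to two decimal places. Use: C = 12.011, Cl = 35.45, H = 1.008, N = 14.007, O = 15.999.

Molecular formula: C10H19ClN2O2.
M = 10×12.011 + 1×35.45 + 19×1.008 + 2×14.007 + 2×15.999 = 234.72 g/mol.

234.72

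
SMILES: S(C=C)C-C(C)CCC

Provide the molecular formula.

Heavy atoms from the SMILES: 8 C, 1 S.
Implicit hydrogens by atom environment:
  4 × C: 2 H each → 8
  2 × C: 3 H each → 6
  2 × C: 1 H each → 2
  1 × S: no H
  Total hydrogens = 16.
Molecular formula: C8H16S

C8H16S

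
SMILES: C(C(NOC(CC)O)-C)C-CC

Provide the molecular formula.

C9H21NO2

Heavy atoms from the SMILES: 9 C, 1 N, 2 O.
Implicit hydrogens by atom environment:
  4 × C: 2 H each → 8
  3 × C: 3 H each → 9
  2 × C: 1 H each → 2
  1 × N: 1 H
  1 × O: 1 H
  1 × O: no H
  Total hydrogens = 21.
Molecular formula: C9H21NO2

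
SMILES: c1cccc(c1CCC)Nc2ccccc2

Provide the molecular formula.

Heavy atoms from the SMILES: 15 C, 1 N.
Implicit hydrogens by atom environment:
  9 × C (aromatic): 1 H each → 9
  3 × C (aromatic): no H
  2 × C: 2 H each → 4
  1 × C: 3 H
  1 × N: 1 H
  Total hydrogens = 17.
Molecular formula: C15H17N

C15H17N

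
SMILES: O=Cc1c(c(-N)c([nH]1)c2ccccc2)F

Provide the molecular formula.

C11H9FN2O

Heavy atoms from the SMILES: 11 C, 1 F, 2 N, 1 O.
Implicit hydrogens by atom environment:
  5 × C (aromatic): 1 H each → 5
  5 × C (aromatic): no H
  1 × C: 1 H
  1 × F: no H
  1 × N: 2 H
  1 × N (aromatic): 1 H
  1 × O: no H
  Total hydrogens = 9.
Molecular formula: C11H9FN2O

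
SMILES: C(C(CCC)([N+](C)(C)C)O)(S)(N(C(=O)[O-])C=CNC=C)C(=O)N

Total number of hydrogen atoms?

Hydrogens are implicit in SMILES; fill each atom to its normal valence:
  4 × C: 3 H each → 12
  4 × C: no H
  3 × C: 2 H each → 6
  3 × C: 1 H each → 3
  2 × O: no H
  1 × N: 2 H
  1 × N: 1 H
  1 × N: no H
  1 × N (charge +1): no H
  1 × O: 1 H
  1 × O (charge -1): no H
  1 × S: 1 H
  Total hydrogens = 26.

26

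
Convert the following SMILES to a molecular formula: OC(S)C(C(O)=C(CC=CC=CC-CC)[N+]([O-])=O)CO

Heavy atoms from the SMILES: 13 C, 1 N, 5 O, 1 S.
Implicit hydrogens by atom environment:
  6 × C: 1 H each → 6
  4 × C: 2 H each → 8
  3 × O: 1 H each → 3
  2 × C: no H
  1 × C: 3 H
  1 × N (charge +1): no H
  1 × O: no H
  1 × O (charge -1): no H
  1 × S: 1 H
  Total hydrogens = 21.
Molecular formula: C13H21NO5S

C13H21NO5S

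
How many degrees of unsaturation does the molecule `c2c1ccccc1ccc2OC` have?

7

Molecular formula from the SMILES: C11H10O.
DoU = (2C + 2 + N − H − X)/2 = (2·11 + 2 + 0 − 10 − 0)/2 = 14/2 = 7.
(Structurally: 2 ring(s) + 5 π bond(s) = 7.)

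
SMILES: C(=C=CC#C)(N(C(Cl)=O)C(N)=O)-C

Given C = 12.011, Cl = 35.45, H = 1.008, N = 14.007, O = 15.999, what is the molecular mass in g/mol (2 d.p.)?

Molecular formula: C8H7ClN2O2.
M = 8×12.011 + 1×35.45 + 7×1.008 + 2×14.007 + 2×15.999 = 198.61 g/mol.

198.61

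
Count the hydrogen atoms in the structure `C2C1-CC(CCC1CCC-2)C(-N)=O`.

Hydrogens are implicit in SMILES; fill each atom to its normal valence:
  7 × C: 2 H each → 14
  3 × C: 1 H each → 3
  1 × C: no H
  1 × N: 2 H
  1 × O: no H
  Total hydrogens = 19.

19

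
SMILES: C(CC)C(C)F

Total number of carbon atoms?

5

The symbol for carbon appears 5 times in the SMILES.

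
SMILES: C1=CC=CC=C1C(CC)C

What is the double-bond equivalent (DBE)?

4

Molecular formula from the SMILES: C10H14.
DoU = (2C + 2 + N − H − X)/2 = (2·10 + 2 + 0 − 14 − 0)/2 = 8/2 = 4.
(Structurally: 1 ring(s) + 3 π bond(s) = 4.)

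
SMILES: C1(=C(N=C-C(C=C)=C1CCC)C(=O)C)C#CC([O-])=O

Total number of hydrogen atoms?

Hydrogens are implicit in SMILES; fill each atom to its normal valence:
  4 × C (aromatic): no H
  4 × C: no H
  3 × C: 2 H each → 6
  2 × C: 3 H each → 6
  2 × O: no H
  1 × C (aromatic): 1 H
  1 × C: 1 H
  1 × N (aromatic): no H
  1 × O (charge -1): no H
  Total hydrogens = 14.

14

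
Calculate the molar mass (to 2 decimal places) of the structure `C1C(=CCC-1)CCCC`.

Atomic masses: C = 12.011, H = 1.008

124.23

Molecular formula: C9H16.
M = 9×12.011 + 16×1.008 = 124.23 g/mol.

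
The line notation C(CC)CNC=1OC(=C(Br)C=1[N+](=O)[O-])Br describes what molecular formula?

Heavy atoms from the SMILES: 2 Br, 8 C, 2 N, 3 O.
Implicit hydrogens by atom environment:
  4 × C (aromatic): no H
  3 × C: 2 H each → 6
  2 × Br: no H
  1 × C: 3 H
  1 × N: 1 H
  1 × N (charge +1): no H
  1 × O (aromatic): no H
  1 × O: no H
  1 × O (charge -1): no H
  Total hydrogens = 10.
Molecular formula: C8H10Br2N2O3

C8H10Br2N2O3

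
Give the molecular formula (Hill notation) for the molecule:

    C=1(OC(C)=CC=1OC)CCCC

Heavy atoms from the SMILES: 10 C, 2 O.
Implicit hydrogens by atom environment:
  3 × C: 3 H each → 9
  3 × C: 2 H each → 6
  3 × C (aromatic): no H
  1 × C (aromatic): 1 H
  1 × O (aromatic): no H
  1 × O: no H
  Total hydrogens = 16.
Molecular formula: C10H16O2

C10H16O2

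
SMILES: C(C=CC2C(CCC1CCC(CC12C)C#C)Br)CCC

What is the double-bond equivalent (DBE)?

5

Molecular formula from the SMILES: C19H29Br.
DoU = (2C + 2 + N − H − X)/2 = (2·19 + 2 + 0 − 29 − 1)/2 = 10/2 = 5.
(Structurally: 2 ring(s) + 3 π bond(s) = 5.)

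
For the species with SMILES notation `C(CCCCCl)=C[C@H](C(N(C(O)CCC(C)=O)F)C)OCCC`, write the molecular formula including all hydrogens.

C17H31ClFNO3

Heavy atoms from the SMILES: 17 C, 1 Cl, 1 F, 1 N, 3 O.
Implicit hydrogens by atom environment:
  8 × C: 2 H each → 16
  5 × C: 1 H each → 5
  3 × C: 3 H each → 9
  2 × O: no H
  1 × C: no H
  1 × Cl: no H
  1 × F: no H
  1 × N: no H
  1 × O: 1 H
  Total hydrogens = 31.
Molecular formula: C17H31ClFNO3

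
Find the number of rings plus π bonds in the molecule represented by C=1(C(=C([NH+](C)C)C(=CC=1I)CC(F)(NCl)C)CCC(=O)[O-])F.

5

Molecular formula from the SMILES: C14H18ClF2IN2O2.
DoU = (2C + 2 + N − H − X)/2 = (2·14 + 2 + 2 − 18 − 4)/2 = 10/2 = 5.
(Structurally: 1 ring(s) + 4 π bond(s) = 5.)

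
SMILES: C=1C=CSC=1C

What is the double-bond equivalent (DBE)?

3

Molecular formula from the SMILES: C5H6S.
DoU = (2C + 2 + N − H − X)/2 = (2·5 + 2 + 0 − 6 − 0)/2 = 6/2 = 3.
(Structurally: 1 ring(s) + 2 π bond(s) = 3.)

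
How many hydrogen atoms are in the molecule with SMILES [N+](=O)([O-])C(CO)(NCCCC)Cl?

Hydrogens are implicit in SMILES; fill each atom to its normal valence:
  4 × C: 2 H each → 8
  1 × C: 3 H
  1 × C: no H
  1 × Cl: no H
  1 × N: 1 H
  1 × N (charge +1): no H
  1 × O: 1 H
  1 × O: no H
  1 × O (charge -1): no H
  Total hydrogens = 13.

13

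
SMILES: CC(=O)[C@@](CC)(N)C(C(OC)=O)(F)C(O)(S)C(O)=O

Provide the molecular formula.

Heavy atoms from the SMILES: 10 C, 1 F, 1 N, 6 O, 1 S.
Implicit hydrogens by atom environment:
  6 × C: no H
  4 × O: no H
  3 × C: 3 H each → 9
  2 × O: 1 H each → 2
  1 × C: 2 H
  1 × F: no H
  1 × N: 2 H
  1 × S: 1 H
  Total hydrogens = 16.
Molecular formula: C10H16FNO6S

C10H16FNO6S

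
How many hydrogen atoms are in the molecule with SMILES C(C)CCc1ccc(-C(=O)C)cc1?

Hydrogens are implicit in SMILES; fill each atom to its normal valence:
  4 × C (aromatic): 1 H each → 4
  3 × C: 2 H each → 6
  2 × C: 3 H each → 6
  2 × C (aromatic): no H
  1 × C: no H
  1 × O: no H
  Total hydrogens = 16.

16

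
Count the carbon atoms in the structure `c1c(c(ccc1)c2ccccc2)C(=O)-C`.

14

The symbol for carbon appears 14 times in the SMILES. Lowercase c denotes aromatic carbon and counts toward C.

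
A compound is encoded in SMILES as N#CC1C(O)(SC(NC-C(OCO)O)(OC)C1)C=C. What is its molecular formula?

Heavy atoms from the SMILES: 11 C, 2 N, 5 O, 1 S.
Implicit hydrogens by atom environment:
  4 × C: 2 H each → 8
  3 × C: 1 H each → 3
  3 × C: no H
  3 × O: 1 H each → 3
  2 × O: no H
  1 × C: 3 H
  1 × N: 1 H
  1 × N: no H
  1 × S: no H
  Total hydrogens = 18.
Molecular formula: C11H18N2O5S

C11H18N2O5S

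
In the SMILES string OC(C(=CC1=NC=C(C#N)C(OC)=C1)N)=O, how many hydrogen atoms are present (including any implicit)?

9

Hydrogens are implicit in SMILES; fill each atom to its normal valence:
  3 × C (aromatic): no H
  3 × C: no H
  2 × C (aromatic): 1 H each → 2
  2 × O: no H
  1 × C: 3 H
  1 × C: 1 H
  1 × N: 2 H
  1 × N (aromatic): no H
  1 × N: no H
  1 × O: 1 H
  Total hydrogens = 9.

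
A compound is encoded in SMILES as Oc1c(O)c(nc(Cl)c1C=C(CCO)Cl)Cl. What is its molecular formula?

Heavy atoms from the SMILES: 9 C, 3 Cl, 1 N, 3 O.
Implicit hydrogens by atom environment:
  5 × C (aromatic): no H
  3 × Cl: no H
  3 × O: 1 H each → 3
  2 × C: 2 H each → 4
  1 × C: 1 H
  1 × C: no H
  1 × N (aromatic): no H
  Total hydrogens = 8.
Molecular formula: C9H8Cl3NO3

C9H8Cl3NO3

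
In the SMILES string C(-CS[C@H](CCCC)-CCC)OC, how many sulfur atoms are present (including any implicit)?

1

The symbol for sulfur appears 1 time in the SMILES.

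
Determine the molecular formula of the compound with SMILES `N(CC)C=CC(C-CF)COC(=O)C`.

Heavy atoms from the SMILES: 10 C, 1 F, 1 N, 2 O.
Implicit hydrogens by atom environment:
  4 × C: 2 H each → 8
  3 × C: 1 H each → 3
  2 × C: 3 H each → 6
  2 × O: no H
  1 × C: no H
  1 × F: no H
  1 × N: 1 H
  Total hydrogens = 18.
Molecular formula: C10H18FNO2

C10H18FNO2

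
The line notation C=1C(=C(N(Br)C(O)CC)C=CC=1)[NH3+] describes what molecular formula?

Heavy atoms from the SMILES: 1 Br, 9 C, 2 N, 1 O.
Implicit hydrogens by atom environment:
  4 × C (aromatic): 1 H each → 4
  2 × C (aromatic): no H
  1 × Br: no H
  1 × C: 3 H
  1 × C: 2 H
  1 × C: 1 H
  1 × N (charge +1): 3 H
  1 × N: no H
  1 × O: 1 H
  Total hydrogens = 14.
Net charge +1.
Molecular formula: C9H14BrN2O+

C9H14BrN2O+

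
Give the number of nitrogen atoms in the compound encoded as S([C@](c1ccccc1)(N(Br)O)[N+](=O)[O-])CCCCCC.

2

The symbol for nitrogen appears 2 times in the SMILES.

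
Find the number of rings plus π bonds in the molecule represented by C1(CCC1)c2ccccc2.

Molecular formula from the SMILES: C10H12.
DoU = (2C + 2 + N − H − X)/2 = (2·10 + 2 + 0 − 12 − 0)/2 = 10/2 = 5.
(Structurally: 2 ring(s) + 3 π bond(s) = 5.)

5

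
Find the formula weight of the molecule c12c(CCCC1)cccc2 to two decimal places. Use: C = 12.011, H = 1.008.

Molecular formula: C10H12.
M = 10×12.011 + 12×1.008 = 132.21 g/mol.

132.21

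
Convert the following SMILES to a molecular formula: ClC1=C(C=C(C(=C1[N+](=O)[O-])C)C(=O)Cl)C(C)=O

C10H7Cl2NO4

Heavy atoms from the SMILES: 10 C, 2 Cl, 1 N, 4 O.
Implicit hydrogens by atom environment:
  5 × C (aromatic): no H
  3 × O: no H
  2 × C: 3 H each → 6
  2 × C: no H
  2 × Cl: no H
  1 × C (aromatic): 1 H
  1 × N (charge +1): no H
  1 × O (charge -1): no H
  Total hydrogens = 7.
Molecular formula: C10H7Cl2NO4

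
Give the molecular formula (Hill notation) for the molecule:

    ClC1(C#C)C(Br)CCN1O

Heavy atoms from the SMILES: 1 Br, 6 C, 1 Cl, 1 N, 1 O.
Implicit hydrogens by atom environment:
  2 × C: 2 H each → 4
  2 × C: 1 H each → 2
  2 × C: no H
  1 × Br: no H
  1 × Cl: no H
  1 × N: no H
  1 × O: 1 H
  Total hydrogens = 7.
Molecular formula: C6H7BrClNO

C6H7BrClNO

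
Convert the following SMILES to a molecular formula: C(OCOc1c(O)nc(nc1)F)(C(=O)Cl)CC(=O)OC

C10H10ClFN2O6

Heavy atoms from the SMILES: 10 C, 1 Cl, 1 F, 2 N, 6 O.
Implicit hydrogens by atom environment:
  5 × O: no H
  3 × C (aromatic): no H
  2 × C: 2 H each → 4
  2 × C: no H
  2 × N (aromatic): no H
  1 × C: 3 H
  1 × C (aromatic): 1 H
  1 × C: 1 H
  1 × Cl: no H
  1 × F: no H
  1 × O: 1 H
  Total hydrogens = 10.
Molecular formula: C10H10ClFN2O6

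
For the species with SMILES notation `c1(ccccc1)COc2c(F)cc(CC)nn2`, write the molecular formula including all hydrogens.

Heavy atoms from the SMILES: 13 C, 1 F, 2 N, 1 O.
Implicit hydrogens by atom environment:
  6 × C (aromatic): 1 H each → 6
  4 × C (aromatic): no H
  2 × C: 2 H each → 4
  2 × N (aromatic): no H
  1 × C: 3 H
  1 × F: no H
  1 × O: no H
  Total hydrogens = 13.
Molecular formula: C13H13FN2O

C13H13FN2O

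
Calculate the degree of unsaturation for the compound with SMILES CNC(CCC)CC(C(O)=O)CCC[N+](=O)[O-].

2

Molecular formula from the SMILES: C11H22N2O4.
DoU = (2C + 2 + N − H − X)/2 = (2·11 + 2 + 2 − 22 − 0)/2 = 4/2 = 2.
(Structurally: 0 ring(s) + 2 π bond(s) = 2.)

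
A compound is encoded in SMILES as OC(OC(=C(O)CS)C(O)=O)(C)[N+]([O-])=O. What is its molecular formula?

Heavy atoms from the SMILES: 6 C, 1 N, 7 O, 1 S.
Implicit hydrogens by atom environment:
  4 × C: no H
  3 × O: 1 H each → 3
  3 × O: no H
  1 × C: 3 H
  1 × C: 2 H
  1 × N (charge +1): no H
  1 × O (charge -1): no H
  1 × S: 1 H
  Total hydrogens = 9.
Molecular formula: C6H9NO7S

C6H9NO7S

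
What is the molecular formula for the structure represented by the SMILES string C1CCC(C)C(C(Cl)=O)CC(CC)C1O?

Heavy atoms from the SMILES: 12 C, 1 Cl, 2 O.
Implicit hydrogens by atom environment:
  5 × C: 2 H each → 10
  4 × C: 1 H each → 4
  2 × C: 3 H each → 6
  1 × C: no H
  1 × Cl: no H
  1 × O: 1 H
  1 × O: no H
  Total hydrogens = 21.
Molecular formula: C12H21ClO2

C12H21ClO2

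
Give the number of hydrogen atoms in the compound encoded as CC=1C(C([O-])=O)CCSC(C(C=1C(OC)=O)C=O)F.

14

Hydrogens are implicit in SMILES; fill each atom to its normal valence:
  4 × C: 1 H each → 4
  4 × C: no H
  4 × O: no H
  2 × C: 3 H each → 6
  2 × C: 2 H each → 4
  1 × F: no H
  1 × O (charge -1): no H
  1 × S: no H
  Total hydrogens = 14.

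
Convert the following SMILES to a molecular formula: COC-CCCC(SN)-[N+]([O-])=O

C6H14N2O3S

Heavy atoms from the SMILES: 6 C, 2 N, 3 O, 1 S.
Implicit hydrogens by atom environment:
  4 × C: 2 H each → 8
  2 × O: no H
  1 × C: 3 H
  1 × C: 1 H
  1 × N: 2 H
  1 × N (charge +1): no H
  1 × O (charge -1): no H
  1 × S: no H
  Total hydrogens = 14.
Molecular formula: C6H14N2O3S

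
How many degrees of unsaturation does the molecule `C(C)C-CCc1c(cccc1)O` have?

4

Molecular formula from the SMILES: C11H16O.
DoU = (2C + 2 + N − H − X)/2 = (2·11 + 2 + 0 − 16 − 0)/2 = 8/2 = 4.
(Structurally: 1 ring(s) + 3 π bond(s) = 4.)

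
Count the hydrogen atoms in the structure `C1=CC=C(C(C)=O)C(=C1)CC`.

12

Hydrogens are implicit in SMILES; fill each atom to its normal valence:
  4 × C (aromatic): 1 H each → 4
  2 × C: 3 H each → 6
  2 × C (aromatic): no H
  1 × C: 2 H
  1 × C: no H
  1 × O: no H
  Total hydrogens = 12.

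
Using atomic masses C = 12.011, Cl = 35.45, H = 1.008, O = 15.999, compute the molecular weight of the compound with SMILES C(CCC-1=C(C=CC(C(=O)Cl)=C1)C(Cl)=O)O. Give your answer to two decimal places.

Molecular formula: C11H10Cl2O3.
M = 11×12.011 + 2×35.45 + 10×1.008 + 3×15.999 = 261.10 g/mol.

261.10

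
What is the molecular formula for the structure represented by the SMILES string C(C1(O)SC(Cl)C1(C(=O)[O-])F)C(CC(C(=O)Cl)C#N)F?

Heavy atoms from the SMILES: 10 C, 2 Cl, 2 F, 1 N, 4 O, 1 S.
Implicit hydrogens by atom environment:
  5 × C: no H
  3 × C: 1 H each → 3
  2 × C: 2 H each → 4
  2 × Cl: no H
  2 × F: no H
  2 × O: no H
  1 × N: no H
  1 × O: 1 H
  1 × O (charge -1): no H
  1 × S: no H
  Total hydrogens = 8.
Net charge -1.
Molecular formula: C10H8Cl2F2NO4S-

C10H8Cl2F2NO4S-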